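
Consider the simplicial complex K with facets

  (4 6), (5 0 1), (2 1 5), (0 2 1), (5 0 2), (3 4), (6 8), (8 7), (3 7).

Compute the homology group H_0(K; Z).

Order the vertices as 0 < 1 < 2 < 3 < 4 < 5 < 6 < 7 < 8. Listing each simplex with vertices in this order, K has dimension 2 with simplices:

  0-simplices (9): [0], [1], [2], [3], [4], [5], [6], [7], [8]
  1-simplices (11): [0,1], [0,2], [0,5], [1,2], [1,5], [2,5], [3,4], [3,7], [4,6], [6,8], [7,8]
  2-simplices (4): [0,1,2], [0,1,5], [0,2,5], [1,2,5]

giving chain groups C_0 ≅ Z^9, C_1 ≅ Z^11, C_2 ≅ Z^4.

The boundary map ∂_1: C_1 → C_0 maps an edge to its endpoints' difference, ∂[p,q] = q − p. For instance
  ∂[0,1] = [1] − [0].
This gives a 9×11 integer matrix of rank 7; reducing to Smith normal form yields diagonal entries (1,1,1,1,1,1,1).

Boundary ∂_2: C_2 → C_1 acts by ∂[p,q,r] = [q,r] − [p,r] + [p,q]. For instance
  ∂[0,1,2] = [1,2] − [0,2] + [0,1],
  ∂[0,1,5] = [1,5] − [0,5] + [0,1].
This gives a 11×4 integer matrix of rank 3; reducing to Smith normal form yields diagonal entries (1,1,1).

Computing H_k = (kernel of ∂_k) / (image of ∂_{k+1}):

  H_0: rank C_0 − rank ∂_1 = 9 − 7 = 2, and the invariant factors of ∂_1 are all 1, so H_0 ≅ Z^2.

(K is a triangulation of the disjoint union of the circle S^1 and the 2-sphere S^2.)

H_0 = Z^2.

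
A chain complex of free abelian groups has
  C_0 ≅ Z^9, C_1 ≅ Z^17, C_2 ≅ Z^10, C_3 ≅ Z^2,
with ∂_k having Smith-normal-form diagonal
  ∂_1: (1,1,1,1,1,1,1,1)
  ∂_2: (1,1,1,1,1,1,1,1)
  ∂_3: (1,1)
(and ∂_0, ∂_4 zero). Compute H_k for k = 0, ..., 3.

H_0: b_0 = 9 − 0 − 8 = 1; torsion from ∂_1 factors > 1: none. So H_0 = Z.
H_1: b_1 = 17 − 8 − 8 = 1; torsion from ∂_2 factors > 1: none. So H_1 = Z.
H_2: b_2 = 10 − 8 − 2 = 0; torsion from ∂_3 factors > 1: none. So H_2 = 0.
H_3: b_3 = 2 − 2 − 0 = 0; torsion from ∂_4 factors > 1: none. So H_3 = 0.

H_0 = Z,  H_1 = Z,  H_2 = 0,  H_3 = 0.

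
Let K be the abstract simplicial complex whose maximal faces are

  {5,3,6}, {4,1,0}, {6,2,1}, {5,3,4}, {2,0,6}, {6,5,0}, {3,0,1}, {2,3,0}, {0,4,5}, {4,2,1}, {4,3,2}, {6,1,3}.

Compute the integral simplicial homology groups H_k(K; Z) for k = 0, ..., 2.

Fix the vertex order 0 < 1 < 2 < 3 < 4 < 5 < 6 and write every simplex with vertices in increasing order. Then dim K = 2 and the simplices of K are:

  0-simplices (7): [0], [1], [2], [3], [4], [5], [6]
  1-simplices (18): [0,1], [0,2], [0,3], [0,4], [0,5], [0,6], [1,2], [1,3], [1,4], [1,6], [2,3], [2,4], [2,6], [3,4], [3,5], [3,6], [4,5], [5,6]
  2-simplices (12): [0,1,3], [0,1,4], [0,2,3], [0,2,6], [0,4,5], [0,5,6], [1,2,4], [1,2,6], [1,3,6], [2,3,4], [3,4,5], [3,5,6]

so the chain groups are C_0 ≅ Z^7, C_1 ≅ Z^18, C_2 ≅ Z^12.

∂_1: C_1 → C_0 is given by ∂[p,q] = [q] − [p].
The 7×18 boundary matrix has rank 6 and Smith normal form diag(1,1,1,1,1,1).

Boundary ∂_2: C_2 → C_1 maps a triangle to the signed sum of its edges. For instance
  ∂[0,2,6] = [2,6] − [0,6] + [0,2],
  ∂[0,4,5] = [4,5] − [0,5] + [0,4].
The 18×12 boundary matrix has rank 12 and Smith normal form diag(1,1,1,1,1,1,1,1,1,1,1,2).

From H_k ≅ ker(∂_k) / im(∂_{k+1}) we obtain:

  H_0: rank C_0 − rank ∂_1 = 7 − 6 = 1, and the invariant factors of ∂_1 are all 1, so H_0 ≅ Z.
  H_1: rank ker ∂_1 − rank ∂_2 = (18 − 6) − 12 = 0, and ∂_2 has invariant factor 2 > 1, so H_1 ≅ Z/2Z.
  H_2: rank ker ∂_2 − rank ∂_3 = (12 − 12) − 0 = 0, and there is no ∂_3, so H_2 ≅ 0.

(K is a triangulation of the real projective plane RP^2.)

H_0 ≅ Z,  H_1 ≅ Z/2Z,  H_2 = 0.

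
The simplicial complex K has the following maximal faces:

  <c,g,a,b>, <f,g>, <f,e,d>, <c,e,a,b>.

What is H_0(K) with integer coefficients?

Order the vertices as a < b < c < d < e < f < g. Listing each simplex with vertices in this order, K has dimension 3 with simplices:

  0-simplices (7): a, b, c, d, e, f, g
  1-simplices (13): ab, ac, ae, ag, bc, be, bg, ce, cg, de, df, ef, fg
  2-simplices (8): abc, abe, abg, ace, acg, bce, bcg, def
  3-simplices (2): abce, abcg

so the chain groups are C_0 ≅ Z^7, C_1 ≅ Z^13, C_2 ≅ Z^8, C_3 ≅ Z^2.

Boundary ∂_1: C_1 → C_0 sends each edge [p,q] (with p < q) to q − p. For instance
  ∂be = e − b.
The resulting 7×13 matrix has rank 6, and its Smith normal form has invariant factors (1,1,1,1,1,1).

The boundary map ∂_2: C_2 → C_1 sends each 2-simplex [p,q,r] to [q,r] − [p,r] + [p,q]. For instance
  ∂def = ef − df + de,
  ∂ace = ce − ae + ac.
The resulting 13×8 matrix has rank 6, and its Smith normal form has invariant factors (1,1,1,1,1,1).

The boundary map ∂_3: C_3 → C_2 sends each 3-simplex σ to the alternating sum Σ_i (−1)^i (σ with its i-th vertex removed). For instance
  ∂abce = bce − ace + abe − abc,
  ∂abcg = bcg − acg + abg − abc.
The 8×2 boundary matrix has rank 2 and Smith normal form diag(1,1).

Reading off H_k = ker ∂_k / im ∂_{k+1}:

  H_0: rank C_0 − rank ∂_1 = 7 − 6 = 1, and the invariant factors of ∂_1 are all 1, so H_0 = Z.

H_0 ≅ Z.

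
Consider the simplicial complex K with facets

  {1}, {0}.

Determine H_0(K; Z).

H_0 = Z^2.

Take the total order 0 < 1 on the vertex set. Then K (dimension 0) consists of the simplices:

  0-simplices (2): [0], [1]

so the chain groups are C_0 ≅ Z^2.

Computing H_k = (kernel of ∂_k) / (image of ∂_{k+1}):

  H_0: rank C_0 − rank ∂_1 = 2 − 0 = 2, and there is no ∂_1, so H_0 = Z^2.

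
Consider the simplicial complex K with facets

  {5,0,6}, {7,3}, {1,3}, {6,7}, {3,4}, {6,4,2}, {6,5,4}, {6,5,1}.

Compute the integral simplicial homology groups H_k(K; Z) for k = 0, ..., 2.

H_0 = Z,  H_1 = Z^2,  H_2 = 0.

Fix the vertex order 0 < 1 < 2 < 3 < 4 < 5 < 6 < 7 and write every simplex with vertices in increasing order. Then dim K = 2 and the simplices of K are:

  0-simplices (8): [0], [1], [2], [3], [4], [5], [6], [7]
  1-simplices (13): [0,5], [0,6], [1,3], [1,5], [1,6], [2,4], [2,6], [3,4], [3,7], [4,5], [4,6], [5,6], [6,7]
  2-simplices (4): [0,5,6], [1,5,6], [2,4,6], [4,5,6]

Hence C_0 ≅ Z^8, C_1 ≅ Z^13, C_2 ≅ Z^4.

∂_1: C_1 → C_0 maps an edge to its endpoints' difference, ∂[p,q] = q − p. For instance
  ∂[1,5] = [5] − [1].
As a 8×13 matrix over Z this has rank 7, with invariant factors (1,1,1,1,1,1,1).

∂_2: C_2 → C_1 acts by ∂[p,q,r] = [q,r] − [p,r] + [p,q]. For instance
  ∂[4,5,6] = [5,6] − [4,6] + [4,5],
  ∂[1,5,6] = [5,6] − [1,6] + [1,5].
As a 13×4 matrix over Z this has rank 4, with invariant factors (1,1,1,1).

Now H_k = ker ∂_k / im ∂_{k+1}, so:

  H_0: rank C_0 − rank ∂_1 = 8 − 7 = 1, and the invariant factors of ∂_1 are all 1, so H_0 = Z.
  H_1: rank ker ∂_1 − rank ∂_2 = (13 − 7) − 4 = 2, and the invariant factors of ∂_2 are all 1, so H_1 = Z^2.
  H_2: rank ker ∂_2 − rank ∂_3 = (4 − 4) − 0 = 0, and there is no ∂_3, so H_2 = 0.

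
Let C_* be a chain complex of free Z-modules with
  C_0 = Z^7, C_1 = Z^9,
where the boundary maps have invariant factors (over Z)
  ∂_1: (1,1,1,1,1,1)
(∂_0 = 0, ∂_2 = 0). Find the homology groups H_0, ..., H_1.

H_0: b_0 = 7 − 0 − 6 = 1; torsion from ∂_1 factors > 1: none. So H_0 = Z.
H_1: b_1 = 9 − 6 − 0 = 3; torsion from ∂_2 factors > 1: none. So H_1 = Z^3.

H_0 = Z,  H_1 = Z^3.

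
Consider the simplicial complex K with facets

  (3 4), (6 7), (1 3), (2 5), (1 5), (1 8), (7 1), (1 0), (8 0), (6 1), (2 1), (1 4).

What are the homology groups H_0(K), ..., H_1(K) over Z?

H_0 ≅ Z,  H_1 ≅ Z^4.

Fix the vertex order 0 < 1 < 2 < 3 < 4 < 5 < 6 < 7 < 8 and write every simplex with vertices in increasing order. Then dim K = 1 and the simplices of K are:

  0-simplices (9): [0], [1], [2], [3], [4], [5], [6], [7], [8]
  1-simplices (12): [0,1], [0,8], [1,2], [1,3], [1,4], [1,5], [1,6], [1,7], [1,8], [2,5], [3,4], [6,7]

so the chain groups are C_0 ≅ Z^9, C_1 ≅ Z^12.

The boundary map ∂_1: C_1 → C_0 maps an edge to its endpoints' difference, ∂[p,q] = q − p.
This gives a 9×12 integer matrix of rank 8; reducing to Smith normal form yields diagonal entries (1,1,1,1,1,1,1,1).

Computing H_k = (kernel of ∂_k) / (image of ∂_{k+1}):

  H_0: rank C_0 − rank ∂_1 = 9 − 8 = 1, and the invariant factors of ∂_1 are all 1, so H_0 ≅ Z.
  H_1: rank ker ∂_1 − rank ∂_2 = (12 − 8) − 0 = 4, and there is no ∂_2, so H_1 ≅ Z^4.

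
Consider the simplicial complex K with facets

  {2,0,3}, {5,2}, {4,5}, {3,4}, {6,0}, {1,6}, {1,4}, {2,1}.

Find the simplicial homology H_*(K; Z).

We work with the vertex ordering 0 < 1 < 2 < 3 < 4 < 5 < 6. The simplices of K, each written with vertices in increasing order, are:

  0-simplices (7): [0], [1], [2], [3], [4], [5], [6]
  1-simplices (10): [0,2], [0,3], [0,6], [1,2], [1,4], [1,6], [2,3], [2,5], [3,4], [4,5]
  2-simplices (1): [0,2,3]

Hence C_0 ≅ Z^7, C_1 ≅ Z^10, C_2 ≅ Z^1.

The boundary map ∂_1: C_1 → C_0 sends each edge [p,q] (with p < q) to q − p.
The resulting 7×10 matrix has rank 6, and its Smith normal form has invariant factors (1,1,1,1,1,1).

Boundary ∂_2: C_2 → C_1 sends each 2-simplex [p,q,r] to [q,r] − [p,r] + [p,q]. For instance
  ∂[0,2,3] = [2,3] − [0,3] + [0,2].
The 10×1 boundary matrix has rank 1 and Smith normal form diag(1).

From H_k ≅ ker(∂_k) / im(∂_{k+1}) we obtain:

  H_0: rank C_0 − rank ∂_1 = 7 − 6 = 1, and the invariant factors of ∂_1 are all 1, so H_0 ≅ Z.
  H_1: rank ker ∂_1 − rank ∂_2 = (10 − 6) − 1 = 3, and the invariant factors of ∂_2 are all 1, so H_1 ≅ Z^3.
  H_2: rank ker ∂_2 − rank ∂_3 = (1 − 1) − 0 = 0, and there is no ∂_3, so H_2 ≅ 0.

H_0 = Z,  H_1 = Z^3,  H_2 = 0.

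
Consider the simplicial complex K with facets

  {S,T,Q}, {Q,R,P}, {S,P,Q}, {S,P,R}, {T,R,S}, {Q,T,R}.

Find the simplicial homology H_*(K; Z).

H_0 = Z,  H_1 = 0,  H_2 = Z.

Take the total order P < Q < R < S < T on the vertex set. Then K (dimension 2) consists of the simplices:

  0-simplices (5): P, Q, R, S, T
  1-simplices (9): PQ, PR, PS, QR, QS, QT, RS, RT, ST
  2-simplices (6): PQR, PQS, PRS, QRT, QST, RST

so the chain groups are C_0 ≅ Z^5, C_1 ≅ Z^9, C_2 ≅ Z^6.

The boundary map ∂_1: C_1 → C_0 is given by ∂[p,q] = [q] − [p]. For instance
  ∂QR = R − Q.
The resulting 5×9 matrix has rank 4, and its Smith normal form has invariant factors (1,1,1,1).

Boundary ∂_2: C_2 → C_1 sends each 2-simplex [p,q,r] to [q,r] − [p,r] + [p,q]. For instance
  ∂QST = ST − QT + QS,
  ∂QRT = RT − QT + QR.
This gives a 9×6 integer matrix of rank 5; reducing to Smith normal form yields diagonal entries (1,1,1,1,1).

Computing H_k = (kernel of ∂_k) / (image of ∂_{k+1}):

  H_0: rank C_0 − rank ∂_1 = 5 − 4 = 1, and the invariant factors of ∂_1 are all 1, so H_0 = Z.
  H_1: rank ker ∂_1 − rank ∂_2 = (9 − 4) − 5 = 0, and the invariant factors of ∂_2 are all 1, so H_1 = 0.
  H_2: rank ker ∂_2 − rank ∂_3 = (6 − 5) − 0 = 1, and there is no ∂_3, so H_2 = Z.

(K is a triangulation of the 2-sphere S^2.)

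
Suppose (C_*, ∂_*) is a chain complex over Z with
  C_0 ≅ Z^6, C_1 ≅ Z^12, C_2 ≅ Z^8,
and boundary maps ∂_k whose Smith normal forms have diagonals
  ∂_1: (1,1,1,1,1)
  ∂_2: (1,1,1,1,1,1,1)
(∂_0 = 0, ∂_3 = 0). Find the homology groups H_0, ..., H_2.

H_0 ≅ Z,  H_1 = 0,  H_2 ≅ Z.

H_0: b_0 = 6 − 0 − 5 = 1; torsion from ∂_1 factors > 1: none. So H_0 ≅ Z.
H_1: b_1 = 12 − 5 − 7 = 0; torsion from ∂_2 factors > 1: none. So H_1 ≅ 0.
H_2: b_2 = 8 − 7 − 0 = 1; torsion from ∂_3 factors > 1: none. So H_2 ≅ Z.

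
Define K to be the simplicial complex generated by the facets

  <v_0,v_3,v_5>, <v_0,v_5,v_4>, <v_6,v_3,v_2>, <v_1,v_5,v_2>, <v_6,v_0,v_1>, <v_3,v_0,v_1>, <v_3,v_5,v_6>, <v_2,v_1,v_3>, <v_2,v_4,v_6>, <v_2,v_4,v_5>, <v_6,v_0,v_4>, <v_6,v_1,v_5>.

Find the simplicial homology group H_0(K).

H_0 ≅ Z.

K has 7 vertices, 18 edges, 12 triangles.
rank ∂_0 = 0, rank ∂_1 = 6 ⇒ b_0 = 7 − 0 − 6 = 1; all invariant factors of ∂_1 are 1 so no torsion. So H_0 = Z.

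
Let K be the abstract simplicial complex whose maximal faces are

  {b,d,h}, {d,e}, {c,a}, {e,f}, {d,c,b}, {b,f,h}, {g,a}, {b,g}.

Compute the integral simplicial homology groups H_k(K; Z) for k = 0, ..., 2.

Fix the vertex order a < b < c < d < e < f < g < h and write every simplex with vertices in increasing order. Then dim K = 2 and the simplices of K are:

  0-simplices (8): a, b, c, d, e, f, g, h
  1-simplices (12): ac, ag, bc, bd, bf, bg, bh, cd, de, dh, ef, fh
  2-simplices (3): bcd, bdh, bfh

giving chain groups C_0 ≅ Z^8, C_1 ≅ Z^12, C_2 ≅ Z^3.

Boundary ∂_1: C_1 → C_0 maps an edge to its endpoints' difference, ∂[p,q] = q − p. For instance
  ∂ef = f − e.
The resulting 8×12 matrix has rank 7, and its Smith normal form has invariant factors (1,1,1,1,1,1,1).

∂_2: C_2 → C_1 acts by ∂[p,q,r] = [q,r] − [p,r] + [p,q]. For instance
  ∂bcd = cd − bd + bc,
  ∂bdh = dh − bh + bd.
The resulting 12×3 matrix has rank 3, and its Smith normal form has invariant factors (1,1,1).

Computing H_k = (kernel of ∂_k) / (image of ∂_{k+1}):

  H_0: rank C_0 − rank ∂_1 = 8 − 7 = 1, and the invariant factors of ∂_1 are all 1, so H_0 ≅ Z.
  H_1: rank ker ∂_1 − rank ∂_2 = (12 − 7) − 3 = 2, and the invariant factors of ∂_2 are all 1, so H_1 ≅ Z^2.
  H_2: rank ker ∂_2 − rank ∂_3 = (3 − 3) − 0 = 0, and there is no ∂_3, so H_2 ≅ 0.

H_0 = Z,  H_1 = Z^2,  H_2 = 0.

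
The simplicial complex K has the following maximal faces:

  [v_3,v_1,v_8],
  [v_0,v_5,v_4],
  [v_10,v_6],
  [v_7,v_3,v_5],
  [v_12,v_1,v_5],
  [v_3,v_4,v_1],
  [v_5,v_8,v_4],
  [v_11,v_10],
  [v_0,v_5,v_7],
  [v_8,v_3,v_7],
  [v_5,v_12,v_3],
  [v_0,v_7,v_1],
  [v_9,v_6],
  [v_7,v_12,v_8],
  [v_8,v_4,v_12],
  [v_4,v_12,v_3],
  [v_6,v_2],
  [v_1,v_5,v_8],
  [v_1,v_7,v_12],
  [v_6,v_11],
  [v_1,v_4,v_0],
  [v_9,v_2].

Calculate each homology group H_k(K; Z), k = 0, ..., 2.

H_0 ≅ Z^2,  H_1 ≅ Z^4,  H_2 ≅ Z.

Order the vertices as v_0 < v_1 < v_2 < v_3 < v_4 < v_5 < v_6 < v_7 < v_8 < v_9 < v_10 < v_11 < v_12. Listing each simplex with vertices in this order, K has dimension 2 with simplices:

  0-simplices (13): [v_0], [v_1], [v_2], [v_3], [v_4], [v_5], [v_6], [v_7], [v_8], [v_9], [v_10], [v_11], [v_12]
  1-simplices (30): (30 of them)
  2-simplices (16): (16 of them)

giving chain groups C_0 ≅ Z^13, C_1 ≅ Z^30, C_2 ≅ Z^16.

∂_1: C_1 → C_0 sends each edge [p,q] (with p < q) to q − p.
As a 13×30 matrix over Z this has rank 11, with invariant factors (1,1,1,1,1,1,1,1,1,1,1).

Boundary ∂_2: C_2 → C_1 acts by ∂[p,q,r] = [q,r] − [p,r] + [p,q]. For instance
  ∂[v_0,v_1,v_4] = [v_1,v_4] − [v_0,v_4] + [v_0,v_1],
  ∂[v_4,v_5,v_8] = [v_5,v_8] − [v_4,v_8] + [v_4,v_5].
The resulting 30×16 matrix has rank 15, and its Smith normal form has invariant factors (1,1,1,1,1,1,1,1,1,1,1,1,1,1,1).

Computing H_k = (kernel of ∂_k) / (image of ∂_{k+1}):

  H_0: rank C_0 − rank ∂_1 = 13 − 11 = 2, and the invariant factors of ∂_1 are all 1, so H_0 ≅ Z^2.
  H_1: rank ker ∂_1 − rank ∂_2 = (30 − 11) − 15 = 4, and the invariant factors of ∂_2 are all 1, so H_1 ≅ Z^4.
  H_2: rank ker ∂_2 − rank ∂_3 = (16 − 15) − 0 = 1, and there is no ∂_3, so H_2 ≅ Z.

As a check, the Euler characteristic is 13 − 30 + 16 = -1, which agrees with 2 − 4 + 1 = -1.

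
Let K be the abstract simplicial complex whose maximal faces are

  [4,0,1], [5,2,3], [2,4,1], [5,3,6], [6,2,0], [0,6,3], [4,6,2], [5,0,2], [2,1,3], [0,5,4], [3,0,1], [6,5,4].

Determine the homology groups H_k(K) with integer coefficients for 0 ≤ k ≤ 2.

H_0 = Z,  H_1 = Z_2,  H_2 = 0.

K has 7 vertices, 18 edges, 12 triangles.
rank ∂_0 = 0, rank ∂_1 = 6 ⇒ b_0 = 7 − 0 − 6 = 1; all invariant factors of ∂_1 are 1 so no torsion. So H_0 = Z.
rank ∂_1 = 6, rank ∂_2 = 12 ⇒ b_1 = 18 − 6 − 12 = 0; ∂_2 has invariant factor(s) [2] giving torsion. So H_1 = Z_2.
rank ∂_2 = 12, rank ∂_3 = 0 ⇒ b_2 = 12 − 12 − 0 = 0. So H_2 = 0.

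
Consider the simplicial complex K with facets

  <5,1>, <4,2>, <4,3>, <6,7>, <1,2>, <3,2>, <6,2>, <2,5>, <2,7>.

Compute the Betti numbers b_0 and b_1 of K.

b_0 = 1, b_1 = 3.

Fix the vertex order 1 < 2 < 3 < 4 < 5 < 6 < 7 and write every simplex with vertices in increasing order. Then dim K = 1 and the simplices of K are:

  0-simplices (7): [1], [2], [3], [4], [5], [6], [7]
  1-simplices (9): [1,2], [1,5], [2,3], [2,4], [2,5], [2,6], [2,7], [3,4], [6,7]

Hence C_0 ≅ Z^7, C_1 ≅ Z^9.

∂_1: C_1 → C_0 sends each edge [p,q] (with p < q) to q − p. For instance
  ∂[1,5] = [5] − [1].
The 7×9 boundary matrix has rank 6 and Smith normal form diag(1,1,1,1,1,1).

Now H_k = ker ∂_k / im ∂_{k+1}, so:

  H_0: rank C_0 − rank ∂_1 = 7 − 6 = 1, and the invariant factors of ∂_1 are all 1, so H_0 = Z.
  H_1: rank ker ∂_1 − rank ∂_2 = (9 − 6) − 0 = 3, and there is no ∂_2, so H_1 = Z^3.

As a check, the Euler characteristic is 7 − 9 = -2, which agrees with 1 − 3 = -2.

Hence the Betti numbers are b_0 = 1, b_1 = 3.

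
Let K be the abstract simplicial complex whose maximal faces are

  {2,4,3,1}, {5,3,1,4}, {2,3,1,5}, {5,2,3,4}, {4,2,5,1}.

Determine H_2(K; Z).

K has 5 vertices, 10 edges, 10 triangles, 5 3-simplices.
rank ∂_2 = 6, rank ∂_3 = 4 ⇒ b_2 = 10 − 6 − 4 = 0; all invariant factors of ∂_3 are 1 so no torsion. So H_2 = 0.

H_2 ≅ 0.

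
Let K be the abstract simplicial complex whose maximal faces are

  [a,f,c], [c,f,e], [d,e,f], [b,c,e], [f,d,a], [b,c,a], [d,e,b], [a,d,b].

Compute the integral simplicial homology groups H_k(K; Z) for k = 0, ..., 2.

H_0 ≅ Z,  H_1 = 0,  H_2 ≅ Z.

K has 6 vertices, 12 edges, 8 triangles.
rank ∂_0 = 0, rank ∂_1 = 5 ⇒ b_0 = 6 − 0 − 5 = 1; all invariant factors of ∂_1 are 1 so no torsion. So H_0 ≅ Z.
rank ∂_1 = 5, rank ∂_2 = 7 ⇒ b_1 = 12 − 5 − 7 = 0; all invariant factors of ∂_2 are 1 so no torsion. So H_1 ≅ 0.
rank ∂_2 = 7, rank ∂_3 = 0 ⇒ b_2 = 8 − 7 − 0 = 1. So H_2 ≅ Z.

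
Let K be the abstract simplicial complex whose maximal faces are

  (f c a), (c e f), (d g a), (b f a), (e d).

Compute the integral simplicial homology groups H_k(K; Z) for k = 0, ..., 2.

H_0 = Z,  H_1 = Z,  H_2 = 0.

Fix the vertex order a < b < c < d < e < f < g and write every simplex with vertices in increasing order. Then dim K = 2 and the simplices of K are:

  0-simplices (7): a, b, c, d, e, f, g
  1-simplices (11): ab, ac, ad, af, ag, bf, ce, cf, de, dg, ef
  2-simplices (4): abf, acf, adg, cef

giving chain groups C_0 ≅ Z^7, C_1 ≅ Z^11, C_2 ≅ Z^4.

Boundary ∂_1: C_1 → C_0 is given by ∂[p,q] = [q] − [p].
The 7×11 boundary matrix has rank 6 and Smith normal form diag(1,1,1,1,1,1).

The boundary map ∂_2: C_2 → C_1 acts by ∂[p,q,r] = [q,r] − [p,r] + [p,q]. For instance
  ∂abf = bf − af + ab,
  ∂adg = dg − ag + ad.
The 11×4 boundary matrix has rank 4 and Smith normal form diag(1,1,1,1).

From H_k ≅ ker(∂_k) / im(∂_{k+1}) we obtain:

  H_0: rank C_0 − rank ∂_1 = 7 − 6 = 1, and the invariant factors of ∂_1 are all 1, so H_0 ≅ Z.
  H_1: rank ker ∂_1 − rank ∂_2 = (11 − 6) − 4 = 1, and the invariant factors of ∂_2 are all 1, so H_1 ≅ Z.
  H_2: rank ker ∂_2 − rank ∂_3 = (4 − 4) − 0 = 0, and there is no ∂_3, so H_2 ≅ 0.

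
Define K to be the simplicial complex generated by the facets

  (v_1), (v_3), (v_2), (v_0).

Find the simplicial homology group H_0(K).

We work with the vertex ordering v_0 < v_1 < v_2 < v_3. The simplices of K, each written with vertices in increasing order, are:

  0-simplices (4): [v_0], [v_1], [v_2], [v_3]

so the chain groups are C_0 ≅ Z^4.

Computing H_k = (kernel of ∂_k) / (image of ∂_{k+1}):

  H_0: rank C_0 − rank ∂_1 = 4 − 0 = 4, and there is no ∂_1, so H_0 ≅ Z^4.

H_0 = Z^4.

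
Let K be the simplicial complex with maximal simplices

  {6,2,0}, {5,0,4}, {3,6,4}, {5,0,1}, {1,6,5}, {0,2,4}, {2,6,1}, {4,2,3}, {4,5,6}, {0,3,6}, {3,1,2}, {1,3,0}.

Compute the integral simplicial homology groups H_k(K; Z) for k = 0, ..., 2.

Fix the vertex order 0 < 1 < 2 < 3 < 4 < 5 < 6 and write every simplex with vertices in increasing order. Then dim K = 2 and the simplices of K are:

  0-simplices (7): [0], [1], [2], [3], [4], [5], [6]
  1-simplices (18): [0,1], [0,2], [0,3], [0,4], [0,5], [0,6], [1,2], [1,3], [1,5], [1,6], [2,3], [2,4], [2,6], [3,4], [3,6], [4,5], [4,6], [5,6]
  2-simplices (12): [0,1,3], [0,1,5], [0,2,4], [0,2,6], [0,3,6], [0,4,5], [1,2,3], [1,2,6], [1,5,6], [2,3,4], [3,4,6], [4,5,6]

giving chain groups C_0 ≅ Z^7, C_1 ≅ Z^18, C_2 ≅ Z^12.

∂_1: C_1 → C_0 maps an edge to its endpoints' difference, ∂[p,q] = q − p. For instance
  ∂[0,2] = [2] − [0].
The resulting 7×18 matrix has rank 6, and its Smith normal form has invariant factors (1,1,1,1,1,1).

The boundary map ∂_2: C_2 → C_1 sends each 2-simplex [p,q,r] to [q,r] − [p,r] + [p,q]. For instance
  ∂[1,2,6] = [2,6] − [1,6] + [1,2],
  ∂[4,5,6] = [5,6] − [4,6] + [4,5].
This gives a 18×12 integer matrix of rank 12; reducing to Smith normal form yields diagonal entries (1,1,1,1,1,1,1,1,1,1,1,2).

Reading off H_k = ker ∂_k / im ∂_{k+1}:

  H_0: rank C_0 − rank ∂_1 = 7 − 6 = 1, and the invariant factors of ∂_1 are all 1, so H_0 = Z.
  H_1: rank ker ∂_1 − rank ∂_2 = (18 − 6) − 12 = 0, and ∂_2 has invariant factor 2 > 1, so H_1 = Z/2.
  H_2: rank ker ∂_2 − rank ∂_3 = (12 − 12) − 0 = 0, and there is no ∂_3, so H_2 = 0.

As a check, the Euler characteristic is 7 − 18 + 12 = 1, which agrees with 1 − 0 + 0 = 1.

H_0 = Z,  H_1 = Z/2,  H_2 = 0.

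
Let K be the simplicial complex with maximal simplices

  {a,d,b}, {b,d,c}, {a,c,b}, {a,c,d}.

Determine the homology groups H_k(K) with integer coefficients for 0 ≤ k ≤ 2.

Fix the vertex order a < b < c < d and write every simplex with vertices in increasing order. Then dim K = 2 and the simplices of K are:

  0-simplices (4): a, b, c, d
  1-simplices (6): ab, ac, ad, bc, bd, cd
  2-simplices (4): abc, abd, acd, bcd

Hence C_0 ≅ Z^4, C_1 ≅ Z^6, C_2 ≅ Z^4.

The boundary map ∂_1: C_1 → C_0 sends each edge [p,q] (with p < q) to q − p. For instance
  ∂ab = b − a.
This gives a 4×6 integer matrix of rank 3; reducing to Smith normal form yields diagonal entries (1,1,1).

The boundary map ∂_2: C_2 → C_1 sends each 2-simplex [p,q,r] to [q,r] − [p,r] + [p,q]. For instance
  ∂acd = cd − ad + ac,
  ∂abd = bd − ad + ab.
The 6×4 boundary matrix has rank 3 and Smith normal form diag(1,1,1).

Now H_k = ker ∂_k / im ∂_{k+1}, so:

  H_0: rank C_0 − rank ∂_1 = 4 − 3 = 1, and the invariant factors of ∂_1 are all 1, so H_0 ≅ Z.
  H_1: rank ker ∂_1 − rank ∂_2 = (6 − 3) − 3 = 0, and the invariant factors of ∂_2 are all 1, so H_1 ≅ 0.
  H_2: rank ker ∂_2 − rank ∂_3 = (4 − 3) − 0 = 1, and there is no ∂_3, so H_2 ≅ Z.

As a check, the Euler characteristic is 4 − 6 + 4 = 2, which agrees with 1 − 0 + 1 = 2.
(K is a triangulation of the 2-sphere S^2.)

H_0 ≅ Z,  H_1 = 0,  H_2 ≅ Z.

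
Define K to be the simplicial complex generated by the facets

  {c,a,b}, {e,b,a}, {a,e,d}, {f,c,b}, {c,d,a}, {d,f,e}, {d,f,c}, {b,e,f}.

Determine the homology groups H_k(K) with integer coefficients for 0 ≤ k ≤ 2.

H_0 = Z,  H_1 = 0,  H_2 = Z.

Fix the vertex order a < b < c < d < e < f and write every simplex with vertices in increasing order. Then dim K = 2 and the simplices of K are:

  0-simplices (6): a, b, c, d, e, f
  1-simplices (12): ab, ac, ad, ae, bc, be, bf, cd, cf, de, df, ef
  2-simplices (8): abc, abe, acd, ade, bcf, bef, cdf, def

Hence C_0 ≅ Z^6, C_1 ≅ Z^12, C_2 ≅ Z^8.

The boundary map ∂_1: C_1 → C_0 maps an edge to its endpoints' difference, ∂[p,q] = q − p. For instance
  ∂ef = f − e.
As a 6×12 matrix over Z this has rank 5, with invariant factors (1,1,1,1,1).

The boundary map ∂_2: C_2 → C_1 acts by ∂[p,q,r] = [q,r] − [p,r] + [p,q]. For instance
  ∂def = ef − df + de,
  ∂cdf = df − cf + cd.
As a 12×8 matrix over Z this has rank 7, with invariant factors (1,1,1,1,1,1,1).

Reading off H_k = ker ∂_k / im ∂_{k+1}:

  H_0: rank C_0 − rank ∂_1 = 6 − 5 = 1, and the invariant factors of ∂_1 are all 1, so H_0 = Z.
  H_1: rank ker ∂_1 − rank ∂_2 = (12 − 5) − 7 = 0, and the invariant factors of ∂_2 are all 1, so H_1 = 0.
  H_2: rank ker ∂_2 − rank ∂_3 = (8 − 7) − 0 = 1, and there is no ∂_3, so H_2 = Z.

As a check, the Euler characteristic is 6 − 12 + 8 = 2, which agrees with 1 − 0 + 1 = 2.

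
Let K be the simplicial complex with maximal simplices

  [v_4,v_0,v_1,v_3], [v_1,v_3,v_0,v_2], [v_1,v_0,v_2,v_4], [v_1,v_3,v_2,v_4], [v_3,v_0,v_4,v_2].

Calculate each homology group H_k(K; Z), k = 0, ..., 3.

We work with the vertex ordering v_0 < v_1 < v_2 < v_3 < v_4. The simplices of K, each written with vertices in increasing order, are:

  0-simplices (5): [v_0], [v_1], [v_2], [v_3], [v_4]
  1-simplices (10): [v_0,v_1], [v_0,v_2], [v_0,v_3], [v_0,v_4], [v_1,v_2], [v_1,v_3], [v_1,v_4], [v_2,v_3], [v_2,v_4], [v_3,v_4]
  2-simplices (10): [v_0,v_1,v_2], [v_0,v_1,v_3], [v_0,v_1,v_4], [v_0,v_2,v_3], [v_0,v_2,v_4], [v_0,v_3,v_4], [v_1,v_2,v_3], [v_1,v_2,v_4], [v_1,v_3,v_4], [v_2,v_3,v_4]
  3-simplices (5): [v_0,v_1,v_2,v_3], [v_0,v_1,v_2,v_4], [v_0,v_1,v_3,v_4], [v_0,v_2,v_3,v_4], [v_1,v_2,v_3,v_4]

giving chain groups C_0 ≅ Z^5, C_1 ≅ Z^10, C_2 ≅ Z^10, C_3 ≅ Z^5.

∂_1: C_1 → C_0 is given by ∂[p,q] = [q] − [p]. For instance
  ∂[v_0,v_3] = [v_3] − [v_0].
The resulting 5×10 matrix has rank 4, and its Smith normal form has invariant factors (1,1,1,1).

The boundary map ∂_2: C_2 → C_1 sends each 2-simplex [p,q,r] to [q,r] − [p,r] + [p,q]. For instance
  ∂[v_0,v_2,v_4] = [v_2,v_4] − [v_0,v_4] + [v_0,v_2],
  ∂[v_0,v_1,v_4] = [v_1,v_4] − [v_0,v_4] + [v_0,v_1].
As a 10×10 matrix over Z this has rank 6, with invariant factors (1,1,1,1,1,1).

∂_3: C_3 → C_2 sends each 3-simplex σ to the alternating sum Σ_i (−1)^i (σ with its i-th vertex removed). For instance
  ∂[v_1,v_2,v_3,v_4] = [v_2,v_3,v_4] − [v_1,v_3,v_4] + [v_1,v_2,v_4] − [v_1,v_2,v_3],
  ∂[v_0,v_1,v_2,v_3] = [v_1,v_2,v_3] − [v_0,v_2,v_3] + [v_0,v_1,v_3] − [v_0,v_1,v_2].
As a 10×5 matrix over Z this has rank 4, with invariant factors (1,1,1,1).

Reading off H_k = ker ∂_k / im ∂_{k+1}:

  H_0: rank C_0 − rank ∂_1 = 5 − 4 = 1, and the invariant factors of ∂_1 are all 1, so H_0 ≅ Z.
  H_1: rank ker ∂_1 − rank ∂_2 = (10 − 4) − 6 = 0, and the invariant factors of ∂_2 are all 1, so H_1 ≅ 0.
  H_2: rank ker ∂_2 − rank ∂_3 = (10 − 6) − 4 = 0, and the invariant factors of ∂_3 are all 1, so H_2 ≅ 0.
  H_3: rank ker ∂_3 − rank ∂_4 = (5 − 4) − 0 = 1, and there is no ∂_4, so H_3 ≅ Z.

As a check, the Euler characteristic is 5 − 10 + 10 − 5 = 0, which agrees with 1 − 0 + 0 − 1 = 0.

H_0 ≅ Z,  H_1 = 0,  H_2 = 0,  H_3 ≅ Z.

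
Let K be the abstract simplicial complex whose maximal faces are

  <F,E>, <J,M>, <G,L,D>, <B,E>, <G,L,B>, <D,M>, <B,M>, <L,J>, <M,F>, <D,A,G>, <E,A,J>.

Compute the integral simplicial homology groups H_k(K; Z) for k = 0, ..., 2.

K has 9 vertices, 17 edges, 4 triangles.
rank ∂_0 = 0, rank ∂_1 = 8 ⇒ b_0 = 9 − 0 − 8 = 1; all invariant factors of ∂_1 are 1 so no torsion. So H_0 = Z.
rank ∂_1 = 8, rank ∂_2 = 4 ⇒ b_1 = 17 − 8 − 4 = 5; all invariant factors of ∂_2 are 1 so no torsion. So H_1 = Z^5.
rank ∂_2 = 4, rank ∂_3 = 0 ⇒ b_2 = 4 − 4 − 0 = 0. So H_2 = 0.

H_0 = Z,  H_1 = Z^5,  H_2 = 0.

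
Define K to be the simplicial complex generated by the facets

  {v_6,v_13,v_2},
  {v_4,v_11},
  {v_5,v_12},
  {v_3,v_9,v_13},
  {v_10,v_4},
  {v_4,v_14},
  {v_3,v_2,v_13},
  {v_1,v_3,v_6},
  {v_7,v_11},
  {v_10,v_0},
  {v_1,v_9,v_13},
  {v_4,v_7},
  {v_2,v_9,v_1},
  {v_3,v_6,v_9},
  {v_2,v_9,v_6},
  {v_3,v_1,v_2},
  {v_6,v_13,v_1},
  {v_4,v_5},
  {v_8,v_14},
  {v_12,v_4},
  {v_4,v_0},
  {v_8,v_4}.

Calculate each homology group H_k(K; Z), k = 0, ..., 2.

H_0 = Z^2,  H_1 = Z^4 ⊕ Z/2Z,  H_2 = 0.

Fix the vertex order v_0 < v_1 < v_2 < v_3 < v_4 < v_5 < v_6 < v_7 < v_8 < v_9 < v_10 < v_11 < v_12 < v_13 < v_14 and write every simplex with vertices in increasing order. Then dim K = 2 and the simplices of K are:

  0-simplices (15): [v_0], [v_1], [v_2], [v_3], [v_4], [v_5], [v_6], [v_7], [v_8], [v_9], [v_10], [v_11], [v_12], [v_13], [v_14]
  1-simplices (27): (27 of them)
  2-simplices (10): [v_1,v_2,v_3], [v_1,v_2,v_9], [v_1,v_3,v_6], [v_1,v_6,v_13], [v_1,v_9,v_13], [v_2,v_3,v_13], [v_2,v_6,v_9], [v_2,v_6,v_13], [v_3,v_6,v_9], [v_3,v_9,v_13]

Hence C_0 ≅ Z^15, C_1 ≅ Z^27, C_2 ≅ Z^10.

Boundary ∂_1: C_1 → C_0 maps an edge to its endpoints' difference, ∂[p,q] = q − p.
The resulting 15×27 matrix has rank 13, and its Smith normal form has invariant factors (1,1,1,1,1,1,1,1,1,1,1,1,1).

The boundary map ∂_2: C_2 → C_1 sends each 2-simplex [p,q,r] to [q,r] − [p,r] + [p,q]. For instance
  ∂[v_2,v_6,v_13] = [v_6,v_13] − [v_2,v_13] + [v_2,v_6],
  ∂[v_2,v_3,v_13] = [v_3,v_13] − [v_2,v_13] + [v_2,v_3].
This gives a 27×10 integer matrix of rank 10; reducing to Smith normal form yields diagonal entries (1,1,1,1,1,1,1,1,1,2).

Reading off H_k = ker ∂_k / im ∂_{k+1}:

  H_0: rank C_0 − rank ∂_1 = 15 − 13 = 2, and the invariant factors of ∂_1 are all 1, so H_0 = Z^2.
  H_1: rank ker ∂_1 − rank ∂_2 = (27 − 13) − 10 = 4, and ∂_2 has invariant factor 2 > 1, so H_1 = Z^4 ⊕ Z/2Z.
  H_2: rank ker ∂_2 − rank ∂_3 = (10 − 10) − 0 = 0, and there is no ∂_3, so H_2 = 0.

As a check, the Euler characteristic is 15 − 27 + 10 = -2, which agrees with 2 − 4 + 0 = -2.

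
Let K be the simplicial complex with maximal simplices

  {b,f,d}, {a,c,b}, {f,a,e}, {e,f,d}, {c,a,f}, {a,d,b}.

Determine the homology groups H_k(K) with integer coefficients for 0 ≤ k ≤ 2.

Fix the vertex order a < b < c < d < e < f and write every simplex with vertices in increasing order. Then dim K = 2 and the simplices of K are:

  0-simplices (6): a, b, c, d, e, f
  1-simplices (12): ab, ac, ad, ae, af, bc, bd, bf, cf, de, df, ef
  2-simplices (6): abc, abd, acf, aef, bdf, def

so the chain groups are C_0 ≅ Z^6, C_1 ≅ Z^12, C_2 ≅ Z^6.

∂_1: C_1 → C_0 sends each edge [p,q] (with p < q) to q − p.
The 6×12 boundary matrix has rank 5 and Smith normal form diag(1,1,1,1,1).

Boundary ∂_2: C_2 → C_1 maps a triangle to the signed sum of its edges. For instance
  ∂bdf = df − bf + bd,
  ∂acf = cf − af + ac.
The 12×6 boundary matrix has rank 6 and Smith normal form diag(1,1,1,1,1,1).

Now H_k = ker ∂_k / im ∂_{k+1}, so:

  H_0: rank C_0 − rank ∂_1 = 6 − 5 = 1, and the invariant factors of ∂_1 are all 1, so H_0 = Z.
  H_1: rank ker ∂_1 − rank ∂_2 = (12 − 5) − 6 = 1, and the invariant factors of ∂_2 are all 1, so H_1 = Z.
  H_2: rank ker ∂_2 − rank ∂_3 = (6 − 6) − 0 = 0, and there is no ∂_3, so H_2 = 0.

(K is a triangulation of the cylinder S^1 x I.)

H_0 ≅ Z,  H_1 ≅ Z,  H_2 = 0.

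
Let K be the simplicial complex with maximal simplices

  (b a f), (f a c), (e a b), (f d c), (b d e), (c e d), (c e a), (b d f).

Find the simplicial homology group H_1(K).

H_1 = 0.

We work with the vertex ordering a < b < c < d < e < f. The simplices of K, each written with vertices in increasing order, are:

  0-simplices (6): a, b, c, d, e, f
  1-simplices (12): ab, ac, ae, af, bd, be, bf, cd, ce, cf, de, df
  2-simplices (8): abe, abf, ace, acf, bde, bdf, cde, cdf

so the chain groups are C_0 ≅ Z^6, C_1 ≅ Z^12, C_2 ≅ Z^8.

∂_1: C_1 → C_0 maps an edge to its endpoints' difference, ∂[p,q] = q − p. For instance
  ∂bd = d − b.
This gives a 6×12 integer matrix of rank 5; reducing to Smith normal form yields diagonal entries (1,1,1,1,1).

Boundary ∂_2: C_2 → C_1 acts by ∂[p,q,r] = [q,r] − [p,r] + [p,q]. For instance
  ∂abe = be − ae + ab,
  ∂ace = ce − ae + ac.
As a 12×8 matrix over Z this has rank 7, with invariant factors (1,1,1,1,1,1,1).

Now H_k = ker ∂_k / im ∂_{k+1}, so:

  H_1: rank ker ∂_1 − rank ∂_2 = (12 − 5) − 7 = 0, and the invariant factors of ∂_2 are all 1, so H_1 ≅ 0.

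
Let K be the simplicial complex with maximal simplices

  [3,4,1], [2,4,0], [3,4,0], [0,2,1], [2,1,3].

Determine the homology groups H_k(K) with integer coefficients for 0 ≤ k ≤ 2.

We work with the vertex ordering 0 < 1 < 2 < 3 < 4. The simplices of K, each written with vertices in increasing order, are:

  0-simplices (5): [0], [1], [2], [3], [4]
  1-simplices (10): [0,1], [0,2], [0,3], [0,4], [1,2], [1,3], [1,4], [2,3], [2,4], [3,4]
  2-simplices (5): [0,1,2], [0,2,4], [0,3,4], [1,2,3], [1,3,4]

Hence C_0 ≅ Z^5, C_1 ≅ Z^10, C_2 ≅ Z^5.

∂_1: C_1 → C_0 sends each edge [p,q] (with p < q) to q − p.
The 5×10 boundary matrix has rank 4 and Smith normal form diag(1,1,1,1).

Boundary ∂_2: C_2 → C_1 acts by ∂[p,q,r] = [q,r] − [p,r] + [p,q]. For instance
  ∂[1,2,3] = [2,3] − [1,3] + [1,2],
  ∂[0,2,4] = [2,4] − [0,4] + [0,2].
The resulting 10×5 matrix has rank 5, and its Smith normal form has invariant factors (1,1,1,1,1).

Now H_k = ker ∂_k / im ∂_{k+1}, so:

  H_0: rank C_0 − rank ∂_1 = 5 − 4 = 1, and the invariant factors of ∂_1 are all 1, so H_0 ≅ Z.
  H_1: rank ker ∂_1 − rank ∂_2 = (10 − 4) − 5 = 1, and the invariant factors of ∂_2 are all 1, so H_1 ≅ Z.
  H_2: rank ker ∂_2 − rank ∂_3 = (5 − 5) − 0 = 0, and there is no ∂_3, so H_2 ≅ 0.

H_0 = Z,  H_1 = Z,  H_2 = 0.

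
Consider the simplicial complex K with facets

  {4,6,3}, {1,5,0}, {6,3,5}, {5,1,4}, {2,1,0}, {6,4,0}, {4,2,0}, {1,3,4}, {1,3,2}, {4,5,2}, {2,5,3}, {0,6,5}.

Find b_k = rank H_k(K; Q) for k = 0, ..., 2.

Take the total order 0 < 1 < 2 < 3 < 4 < 5 < 6 on the vertex set. Then K (dimension 2) consists of the simplices:

  0-simplices (7): [0], [1], [2], [3], [4], [5], [6]
  1-simplices (18): [0,1], [0,2], [0,4], [0,5], [0,6], [1,2], [1,3], [1,4], [1,5], [2,3], [2,4], [2,5], [3,4], [3,5], [3,6], [4,5], [4,6], [5,6]
  2-simplices (12): [0,1,2], [0,1,5], [0,2,4], [0,4,6], [0,5,6], [1,2,3], [1,3,4], [1,4,5], [2,3,5], [2,4,5], [3,4,6], [3,5,6]

giving chain groups C_0 ≅ Z^7, C_1 ≅ Z^18, C_2 ≅ Z^12.

The boundary map ∂_1: C_1 → C_0 sends each edge [p,q] (with p < q) to q − p. For instance
  ∂[0,6] = [6] − [0].
The resulting 7×18 matrix has rank 6, and its Smith normal form has invariant factors (1,1,1,1,1,1).

The boundary map ∂_2: C_2 → C_1 acts by ∂[p,q,r] = [q,r] − [p,r] + [p,q]. For instance
  ∂[0,5,6] = [5,6] − [0,6] + [0,5],
  ∂[2,3,5] = [3,5] − [2,5] + [2,3].
The resulting 18×12 matrix has rank 12, and its Smith normal form has invariant factors (1,1,1,1,1,1,1,1,1,1,1,2).

Now H_k = ker ∂_k / im ∂_{k+1}, so:

  H_0: rank C_0 − rank ∂_1 = 7 − 6 = 1, and the invariant factors of ∂_1 are all 1, so H_0 = Z.
  H_1: rank ker ∂_1 − rank ∂_2 = (18 − 6) − 12 = 0, and ∂_2 has invariant factor 2 > 1, so H_1 = Z/2.
  H_2: rank ker ∂_2 − rank ∂_3 = (12 − 12) − 0 = 0, and there is no ∂_3, so H_2 = 0.

(K is a triangulation of the real projective plane RP^2.)

Hence the Betti numbers are b_0 = 1, b_1 = 0, b_2 = 0.

b_0 = 1, b_1 = 0, b_2 = 0.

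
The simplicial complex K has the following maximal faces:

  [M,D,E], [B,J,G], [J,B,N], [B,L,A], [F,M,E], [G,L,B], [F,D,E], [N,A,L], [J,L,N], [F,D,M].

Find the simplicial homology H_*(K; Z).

We work with the vertex ordering A < B < D < E < F < G < J < L < M < N. The simplices of K, each written with vertices in increasing order, are:

  0-simplices (10): A, B, D, E, F, G, J, L, M, N
  1-simplices (18): AB, AL, AN, BG, BJ, BL, BN, DE, DF, DM, EF, EM, FM, GJ, GL, JL, JN, LN
  2-simplices (10): ABL, ALN, BGJ, BGL, BJN, DEF, DEM, DFM, EFM, JLN

Hence C_0 ≅ Z^10, C_1 ≅ Z^18, C_2 ≅ Z^10.

Boundary ∂_1: C_1 → C_0 maps an edge to its endpoints' difference, ∂[p,q] = q − p. For instance
  ∂DM = M − D.
The resulting 10×18 matrix has rank 8, and its Smith normal form has invariant factors (1,1,1,1,1,1,1,1).

The boundary map ∂_2: C_2 → C_1 maps a triangle to the signed sum of its edges. For instance
  ∂JLN = LN − JN + JL,
  ∂BJN = JN − BN + BJ.
This gives a 18×10 integer matrix of rank 9; reducing to Smith normal form yields diagonal entries (1,1,1,1,1,1,1,1,1).

Reading off H_k = ker ∂_k / im ∂_{k+1}:

  H_0: rank C_0 − rank ∂_1 = 10 − 8 = 2, and the invariant factors of ∂_1 are all 1, so H_0 = Z^2.
  H_1: rank ker ∂_1 − rank ∂_2 = (18 − 8) − 9 = 1, and the invariant factors of ∂_2 are all 1, so H_1 = Z.
  H_2: rank ker ∂_2 − rank ∂_3 = (10 − 9) − 0 = 1, and there is no ∂_3, so H_2 = Z.

As a check, the Euler characteristic is 10 − 18 + 10 = 2, which agrees with 2 − 1 + 1 = 2.

H_0 = Z^2,  H_1 = Z,  H_2 = Z.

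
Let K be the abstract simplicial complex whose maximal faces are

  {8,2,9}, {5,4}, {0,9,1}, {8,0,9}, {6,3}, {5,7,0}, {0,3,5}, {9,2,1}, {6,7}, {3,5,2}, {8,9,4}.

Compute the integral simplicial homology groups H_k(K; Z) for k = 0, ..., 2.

Fix the vertex order 0 < 1 < 2 < 3 < 4 < 5 < 6 < 7 < 8 < 9 and write every simplex with vertices in increasing order. Then dim K = 2 and the simplices of K are:

  0-simplices (10): [0], [1], [2], [3], [4], [5], [6], [7], [8], [9]
  1-simplices (20): [0,1], [0,3], [0,5], [0,7], [0,8], [0,9], [1,2], [1,9], [2,3], [2,5], [2,8], [2,9], [3,5], [3,6], [4,5], [4,8], [4,9], [5,7], [6,7], [8,9]
  2-simplices (8): [0,1,9], [0,3,5], [0,5,7], [0,8,9], [1,2,9], [2,3,5], [2,8,9], [4,8,9]

so the chain groups are C_0 ≅ Z^10, C_1 ≅ Z^20, C_2 ≅ Z^8.

The boundary map ∂_1: C_1 → C_0 sends each edge [p,q] (with p < q) to q − p. For instance
  ∂[1,9] = [9] − [1].
As a 10×20 matrix over Z this has rank 9, with invariant factors (1,1,1,1,1,1,1,1,1).

Boundary ∂_2: C_2 → C_1 maps a triangle to the signed sum of its edges. For instance
  ∂[1,2,9] = [2,9] − [1,9] + [1,2],
  ∂[0,1,9] = [1,9] − [0,9] + [0,1].
The 20×8 boundary matrix has rank 8 and Smith normal form diag(1,1,1,1,1,1,1,1).

Reading off H_k = ker ∂_k / im ∂_{k+1}:

  H_0: rank C_0 − rank ∂_1 = 10 − 9 = 1, and the invariant factors of ∂_1 are all 1, so H_0 = Z.
  H_1: rank ker ∂_1 − rank ∂_2 = (20 − 9) − 8 = 3, and the invariant factors of ∂_2 are all 1, so H_1 = Z^3.
  H_2: rank ker ∂_2 − rank ∂_3 = (8 − 8) − 0 = 0, and there is no ∂_3, so H_2 = 0.

H_0 = Z,  H_1 = Z^3,  H_2 = 0.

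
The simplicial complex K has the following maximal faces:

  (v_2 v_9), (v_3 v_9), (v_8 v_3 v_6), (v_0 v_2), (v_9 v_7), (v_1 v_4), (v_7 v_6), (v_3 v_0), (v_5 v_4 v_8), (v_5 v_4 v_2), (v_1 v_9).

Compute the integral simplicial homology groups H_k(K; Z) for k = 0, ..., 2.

H_0 = Z,  H_1 = Z^4,  H_2 = 0.

Take the total order v_0 < v_1 < v_2 < v_3 < v_4 < v_5 < v_6 < v_7 < v_8 < v_9 on the vertex set. Then K (dimension 2) consists of the simplices:

  0-simplices (10): [v_0], [v_1], [v_2], [v_3], [v_4], [v_5], [v_6], [v_7], [v_8], [v_9]
  1-simplices (16): (16 of them)
  2-simplices (3): [v_2,v_4,v_5], [v_3,v_6,v_8], [v_4,v_5,v_8]

Hence C_0 ≅ Z^10, C_1 ≅ Z^16, C_2 ≅ Z^3.

∂_1: C_1 → C_0 maps an edge to its endpoints' difference, ∂[p,q] = q − p.
The 10×16 boundary matrix has rank 9 and Smith normal form diag(1,1,1,1,1,1,1,1,1).

The boundary map ∂_2: C_2 → C_1 maps a triangle to the signed sum of its edges. For instance
  ∂[v_3,v_6,v_8] = [v_6,v_8] − [v_3,v_8] + [v_3,v_6],
  ∂[v_2,v_4,v_5] = [v_4,v_5] − [v_2,v_5] + [v_2,v_4].
As a 16×3 matrix over Z this has rank 3, with invariant factors (1,1,1).

Reading off H_k = ker ∂_k / im ∂_{k+1}:

  H_0: rank C_0 − rank ∂_1 = 10 − 9 = 1, and the invariant factors of ∂_1 are all 1, so H_0 ≅ Z.
  H_1: rank ker ∂_1 − rank ∂_2 = (16 − 9) − 3 = 4, and the invariant factors of ∂_2 are all 1, so H_1 ≅ Z^4.
  H_2: rank ker ∂_2 − rank ∂_3 = (3 − 3) − 0 = 0, and there is no ∂_3, so H_2 ≅ 0.

As a check, the Euler characteristic is 10 − 16 + 3 = -3, which agrees with 1 − 4 + 0 = -3.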